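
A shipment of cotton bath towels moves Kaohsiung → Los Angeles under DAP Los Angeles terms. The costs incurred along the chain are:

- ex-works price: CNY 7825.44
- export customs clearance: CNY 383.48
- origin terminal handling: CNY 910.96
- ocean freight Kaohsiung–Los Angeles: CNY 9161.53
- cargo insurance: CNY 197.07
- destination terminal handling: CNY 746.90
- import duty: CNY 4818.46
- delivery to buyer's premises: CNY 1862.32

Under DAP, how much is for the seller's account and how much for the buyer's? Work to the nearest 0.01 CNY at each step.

Seller: CNY 21087.70; buyer: CNY 4818.46

DAP: the seller bears all costs to the named destination except import duty and clearance.
Seller's account: goods 7825.44 + export clearance 383.48 + origin terminal 910.96 + freight 9161.53 + insurance 197.07 + destination terminal 746.90 + delivery 1862.32 = 21087.70
Buyer's account: duty 4818.46 = 4818.46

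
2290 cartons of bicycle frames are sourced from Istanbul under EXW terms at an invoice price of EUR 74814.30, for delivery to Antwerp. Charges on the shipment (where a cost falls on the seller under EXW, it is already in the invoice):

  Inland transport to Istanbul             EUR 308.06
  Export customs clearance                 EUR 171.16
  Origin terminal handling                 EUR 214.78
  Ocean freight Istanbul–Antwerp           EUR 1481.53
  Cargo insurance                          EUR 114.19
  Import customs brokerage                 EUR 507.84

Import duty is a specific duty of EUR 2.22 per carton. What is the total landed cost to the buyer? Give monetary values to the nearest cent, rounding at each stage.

Total landed cost: EUR 82695.66

EXW: the seller makes goods available at their premises; the buyer bears all onward costs.
CIF value = EXW price + inland to port + export clearance + origin terminal + freight + insurance = 74814.30 + 308.06 + 171.16 + 214.78 + 1481.53 + 114.19 = 77104.02
Import duty = 2290 × 2.22 = 5083.80
Buyer bears: inland to port 308.06 + export clearance 171.16 + origin terminal 214.78 + freight 1481.53 + insurance 114.19 + brokerage 507.84 + duty 5083.80 = 7881.36
Landed cost = invoice 74814.30 + 7881.36 = 82695.66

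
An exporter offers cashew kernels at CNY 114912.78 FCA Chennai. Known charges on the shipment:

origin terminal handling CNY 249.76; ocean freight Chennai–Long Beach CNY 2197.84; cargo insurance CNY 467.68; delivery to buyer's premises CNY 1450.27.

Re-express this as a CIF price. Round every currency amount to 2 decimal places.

CIF price: CNY 117828.06

Not relevant to the conversion: delivery — on the buyer under both terms; not part of either seller's price.
From FCA to CIF, the seller additionally bears: origin terminal, freight, insurance.
CIF price = 114912.78 + 249.76 + 2197.84 + 467.68 = 117828.06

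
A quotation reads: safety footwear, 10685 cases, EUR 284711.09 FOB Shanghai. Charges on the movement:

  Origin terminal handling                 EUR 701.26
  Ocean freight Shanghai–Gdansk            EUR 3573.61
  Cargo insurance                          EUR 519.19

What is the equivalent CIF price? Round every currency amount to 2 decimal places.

CIF price: EUR 288803.89

Not relevant to the conversion: origin terminal — on the seller under both FOB and CIF; already in the FOB price and stays in the CIF price.
From FOB to CIF, the seller additionally bears: freight, insurance.
CIF price = 284711.09 + 3573.61 + 519.19 = 288803.89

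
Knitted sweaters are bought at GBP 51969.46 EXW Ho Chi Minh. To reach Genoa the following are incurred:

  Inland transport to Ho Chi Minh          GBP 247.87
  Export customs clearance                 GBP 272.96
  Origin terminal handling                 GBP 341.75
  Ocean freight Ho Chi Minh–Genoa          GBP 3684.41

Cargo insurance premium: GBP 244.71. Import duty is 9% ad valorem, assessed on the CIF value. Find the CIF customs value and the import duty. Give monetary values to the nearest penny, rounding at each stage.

CIF = EXW price + pre-shipment costs + freight + insurance
CIF = 51969.46 + 247.87 + 272.96 + 341.75 + 3684.41 + 244.71 = 56761.16
Import duty = 56761.16 × 9% = 5108.50

CIF value: GBP 56761.16; import duty: GBP 5108.50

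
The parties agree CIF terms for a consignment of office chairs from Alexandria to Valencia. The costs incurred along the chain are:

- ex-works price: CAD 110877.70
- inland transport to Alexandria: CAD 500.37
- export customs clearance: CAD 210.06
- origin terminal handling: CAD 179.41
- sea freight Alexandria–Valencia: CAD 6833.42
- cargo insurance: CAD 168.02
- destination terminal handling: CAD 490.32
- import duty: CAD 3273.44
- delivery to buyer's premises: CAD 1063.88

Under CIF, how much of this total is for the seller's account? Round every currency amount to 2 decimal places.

CIF: the seller pays costs through ocean freight and marine insurance to the destination port.
Seller's account: goods 110877.70 + inland to port 500.37 + export clearance 210.06 + origin terminal 179.41 + freight 6833.42 + insurance 168.02 = 118768.98
Buyer's account: destination terminal 490.32 + duty 3273.44 + delivery 1063.88 = 4827.64

Seller's account: CAD 118768.98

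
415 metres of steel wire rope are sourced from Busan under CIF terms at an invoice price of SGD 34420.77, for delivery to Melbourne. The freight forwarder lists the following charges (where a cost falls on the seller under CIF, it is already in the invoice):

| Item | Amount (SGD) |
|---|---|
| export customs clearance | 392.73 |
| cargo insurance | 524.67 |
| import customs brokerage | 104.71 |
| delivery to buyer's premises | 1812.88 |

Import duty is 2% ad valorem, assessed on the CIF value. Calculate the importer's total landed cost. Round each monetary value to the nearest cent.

Total landed cost: SGD 37026.78

CIF: the seller pays costs through ocean freight and marine insurance to the destination port.
Already in the invoice (seller's account under CIF): export clearance, insurance — exclude.
The CIF price already equals the CIF value: 34420.77
Import duty = 34420.77 × 2% = 688.42
Buyer bears: brokerage 104.71 + delivery 1812.88 + duty 688.42 = 2606.01
Landed cost = invoice 34420.77 + 2606.01 = 37026.78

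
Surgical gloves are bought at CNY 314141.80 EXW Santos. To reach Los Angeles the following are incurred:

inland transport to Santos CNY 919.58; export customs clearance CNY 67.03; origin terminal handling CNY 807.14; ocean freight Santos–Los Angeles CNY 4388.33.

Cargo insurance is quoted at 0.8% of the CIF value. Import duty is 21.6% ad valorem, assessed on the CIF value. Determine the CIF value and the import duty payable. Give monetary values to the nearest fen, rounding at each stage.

CIF value: CNY 322907.14; import duty: CNY 69747.94

Let C be the CIF value. C = EXW price + pre-shipment costs + freight + 0.8% × C
C − 0.8% × C = 314141.80 + 919.58 + 67.03 + 807.14 + 4388.33
0.992 × C = 320323.88
C = 320323.88 / 0.992 = 322907.14
Insurance premium = 0.8% × 322907.14 = 2583.26
Import duty = 322907.14 × 21.6% = 69747.94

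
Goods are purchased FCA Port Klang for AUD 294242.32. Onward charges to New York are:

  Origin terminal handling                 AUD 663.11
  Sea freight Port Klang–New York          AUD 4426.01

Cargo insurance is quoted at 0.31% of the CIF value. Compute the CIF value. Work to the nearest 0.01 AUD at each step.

CIF value: AUD 300262.25

Let C be the CIF value. C = FCA price + pre-shipment costs + freight + 0.31% × C
C − 0.31% × C = 294242.32 + 663.11 + 4426.01
0.9969 × C = 299331.44
C = 299331.44 / 0.9969 = 300262.25
Insurance premium = 0.31% × 300262.25 = 930.81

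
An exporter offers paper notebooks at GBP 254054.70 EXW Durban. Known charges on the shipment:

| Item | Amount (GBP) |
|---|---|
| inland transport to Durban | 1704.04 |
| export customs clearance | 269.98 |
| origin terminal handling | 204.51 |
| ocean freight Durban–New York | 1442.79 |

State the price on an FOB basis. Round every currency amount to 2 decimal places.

Not relevant to the conversion: freight — on the buyer under both terms; not part of either seller's price.
From EXW to FOB, the seller additionally bears: inland to port, export clearance, origin terminal.
FOB price = 254054.70 + 1704.04 + 269.98 + 204.51 = 256233.23

FOB price: GBP 256233.23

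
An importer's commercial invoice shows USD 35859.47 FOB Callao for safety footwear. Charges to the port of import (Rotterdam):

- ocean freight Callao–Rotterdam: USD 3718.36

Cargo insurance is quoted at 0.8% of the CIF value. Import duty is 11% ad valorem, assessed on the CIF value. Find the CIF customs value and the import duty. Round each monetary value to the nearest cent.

CIF value: USD 39897.01; import duty: USD 4388.67

Let C be the CIF value. C = FOB price + freight + 0.8% × C
C − 0.8% × C = 35859.47 + 3718.36
0.992 × C = 39577.83
C = 39577.83 / 0.992 = 39897.01
Insurance premium = 0.8% × 39897.01 = 319.18
Import duty = 39897.01 × 11% = 4388.67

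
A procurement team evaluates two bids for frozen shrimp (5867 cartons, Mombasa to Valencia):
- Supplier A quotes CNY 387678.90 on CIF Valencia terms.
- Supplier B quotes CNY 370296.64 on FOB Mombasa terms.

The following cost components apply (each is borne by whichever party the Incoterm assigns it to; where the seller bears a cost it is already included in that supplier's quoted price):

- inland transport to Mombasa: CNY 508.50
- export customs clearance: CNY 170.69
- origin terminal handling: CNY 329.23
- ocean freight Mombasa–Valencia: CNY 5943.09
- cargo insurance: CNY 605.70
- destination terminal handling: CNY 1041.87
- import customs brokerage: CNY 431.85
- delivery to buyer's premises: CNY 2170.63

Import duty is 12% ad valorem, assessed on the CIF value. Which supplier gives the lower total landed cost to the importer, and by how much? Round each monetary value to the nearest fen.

Supplier A (CIF):
The CIF price already equals the CIF value: 387678.90
Import duty = 387678.90 × 12% = 46521.47
Buyer bears (A): 1041.87 + 431.85 + 2170.63 = 3644.35
Landed cost (A) = invoice 387678.90 + 3644.35 + duty 46521.47 = 437844.72
Supplier B (FOB):
CIF value = FOB price + freight + insurance = 370296.64 + 5943.09 + 605.70 = 376845.43
Import duty = 376845.43 × 12% = 45221.45
Buyer bears (B): 5943.09 + 605.70 + 1041.87 + 431.85 + 2170.63 = 10193.14
Landed cost (B) = invoice 370296.64 + 10193.14 + duty 45221.45 = 425711.23
Difference = |437844.72 − 425711.23| = 12133.49

Supplier B is cheaper by CNY 12133.49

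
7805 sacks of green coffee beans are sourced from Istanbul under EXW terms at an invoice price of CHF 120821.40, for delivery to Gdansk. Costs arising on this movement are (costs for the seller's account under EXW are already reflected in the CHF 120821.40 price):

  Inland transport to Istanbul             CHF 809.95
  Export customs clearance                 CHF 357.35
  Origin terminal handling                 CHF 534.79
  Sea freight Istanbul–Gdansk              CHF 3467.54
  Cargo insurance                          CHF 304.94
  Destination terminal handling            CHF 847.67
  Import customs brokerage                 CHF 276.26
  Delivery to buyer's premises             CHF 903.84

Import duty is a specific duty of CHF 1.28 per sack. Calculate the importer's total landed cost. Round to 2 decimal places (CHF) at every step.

Total landed cost: CHF 138314.14

EXW: the seller makes goods available at their premises; the buyer bears all onward costs.
CIF value = EXW price + inland to port + export clearance + origin terminal + freight + insurance = 120821.40 + 809.95 + 357.35 + 534.79 + 3467.54 + 304.94 = 126295.97
Import duty = 7805 × 1.28 = 9990.40
Buyer bears: inland to port 809.95 + export clearance 357.35 + origin terminal 534.79 + freight 3467.54 + insurance 304.94 + destination terminal 847.67 + brokerage 276.26 + delivery 903.84 + duty 9990.40 = 17492.74
Landed cost = invoice 120821.40 + 17492.74 = 138314.14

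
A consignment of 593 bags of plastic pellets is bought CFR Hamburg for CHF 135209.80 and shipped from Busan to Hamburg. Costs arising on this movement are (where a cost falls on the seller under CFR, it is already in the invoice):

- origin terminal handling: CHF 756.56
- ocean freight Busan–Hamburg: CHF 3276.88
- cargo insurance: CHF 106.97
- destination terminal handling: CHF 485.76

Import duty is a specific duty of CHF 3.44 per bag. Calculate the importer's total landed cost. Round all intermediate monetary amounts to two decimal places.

CFR: the seller pays costs through ocean freight to the destination port, but not insurance.
Already in the invoice (seller's account under CFR): origin terminal, freight — exclude.
CIF value = CFR price + insurance = 135209.80 + 106.97 = 135316.77
Import duty = 593 × 3.44 = 2039.92
Buyer bears: insurance 106.97 + destination terminal 485.76 + duty 2039.92 = 2632.65
Landed cost = invoice 135209.80 + 2632.65 = 137842.45

Total landed cost: CHF 137842.45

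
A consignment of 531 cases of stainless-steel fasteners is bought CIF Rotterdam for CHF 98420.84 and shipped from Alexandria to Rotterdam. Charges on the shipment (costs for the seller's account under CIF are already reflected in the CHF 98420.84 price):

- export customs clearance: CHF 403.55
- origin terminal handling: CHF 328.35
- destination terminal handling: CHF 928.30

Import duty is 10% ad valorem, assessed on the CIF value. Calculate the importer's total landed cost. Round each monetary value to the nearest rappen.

Total landed cost: CHF 109191.22

CIF: the seller pays costs through ocean freight and marine insurance to the destination port.
Already in the invoice (seller's account under CIF): export clearance, origin terminal — exclude.
The CIF price already equals the CIF value: 98420.84
Import duty = 98420.84 × 10% = 9842.08
Buyer bears: destination terminal 928.30 + duty 9842.08 = 10770.38
Landed cost = invoice 98420.84 + 10770.38 = 109191.22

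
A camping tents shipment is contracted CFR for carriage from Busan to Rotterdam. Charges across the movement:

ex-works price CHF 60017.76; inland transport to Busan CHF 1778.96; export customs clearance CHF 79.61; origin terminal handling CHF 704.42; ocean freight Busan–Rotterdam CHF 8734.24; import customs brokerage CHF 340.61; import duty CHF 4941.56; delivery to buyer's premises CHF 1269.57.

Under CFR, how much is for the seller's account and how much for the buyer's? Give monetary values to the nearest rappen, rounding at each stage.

Seller: CHF 71314.99; buyer: CHF 6551.74

CFR: the seller pays costs through ocean freight to the destination port, but not insurance.
Seller's account: goods 60017.76 + inland to port 1778.96 + export clearance 79.61 + origin terminal 704.42 + freight 8734.24 = 71314.99
Buyer's account: brokerage 340.61 + duty 4941.56 + delivery 1269.57 = 6551.74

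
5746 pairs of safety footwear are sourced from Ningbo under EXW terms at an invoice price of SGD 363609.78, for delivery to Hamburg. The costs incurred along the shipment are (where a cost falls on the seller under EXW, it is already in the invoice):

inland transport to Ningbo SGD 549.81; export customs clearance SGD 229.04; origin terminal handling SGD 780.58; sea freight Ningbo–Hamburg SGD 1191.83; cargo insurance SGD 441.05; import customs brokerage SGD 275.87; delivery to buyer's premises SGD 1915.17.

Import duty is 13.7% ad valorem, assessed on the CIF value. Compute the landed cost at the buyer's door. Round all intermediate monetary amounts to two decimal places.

EXW: the seller makes goods available at their premises; the buyer bears all onward costs.
CIF value = EXW price + inland to port + export clearance + origin terminal + freight + insurance = 363609.78 + 549.81 + 229.04 + 780.58 + 1191.83 + 441.05 = 366802.09
Import duty = 366802.09 × 13.7% = 50251.89
Buyer bears: inland to port 549.81 + export clearance 229.04 + origin terminal 780.58 + freight 1191.83 + insurance 441.05 + brokerage 275.87 + delivery 1915.17 + duty 50251.89 = 55635.24
Landed cost = invoice 363609.78 + 55635.24 = 419245.02

Total landed cost: SGD 419245.02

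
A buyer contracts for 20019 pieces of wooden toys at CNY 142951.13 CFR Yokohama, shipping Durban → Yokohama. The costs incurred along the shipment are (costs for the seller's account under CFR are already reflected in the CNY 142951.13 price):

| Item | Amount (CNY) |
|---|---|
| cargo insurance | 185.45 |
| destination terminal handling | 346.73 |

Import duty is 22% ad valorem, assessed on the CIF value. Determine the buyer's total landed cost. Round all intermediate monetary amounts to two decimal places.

CFR: the seller pays costs through ocean freight to the destination port, but not insurance.
CIF value = CFR price + insurance = 142951.13 + 185.45 = 143136.58
Import duty = 143136.58 × 22% = 31490.05
Buyer bears: insurance 185.45 + destination terminal 346.73 + duty 31490.05 = 32022.23
Landed cost = invoice 142951.13 + 32022.23 = 174973.36

Total landed cost: CNY 174973.36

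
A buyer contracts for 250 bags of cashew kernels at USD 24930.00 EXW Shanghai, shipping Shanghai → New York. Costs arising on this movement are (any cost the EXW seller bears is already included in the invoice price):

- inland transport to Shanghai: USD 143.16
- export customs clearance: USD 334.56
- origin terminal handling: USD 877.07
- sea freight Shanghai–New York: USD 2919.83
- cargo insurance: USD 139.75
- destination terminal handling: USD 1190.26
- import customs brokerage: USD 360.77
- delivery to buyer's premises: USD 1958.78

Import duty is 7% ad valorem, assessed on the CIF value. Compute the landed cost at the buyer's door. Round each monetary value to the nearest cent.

Total landed cost: USD 34908.29

EXW: the seller makes goods available at their premises; the buyer bears all onward costs.
CIF value = EXW price + inland to port + export clearance + origin terminal + freight + insurance = 24930.00 + 143.16 + 334.56 + 877.07 + 2919.83 + 139.75 = 29344.37
Import duty = 29344.37 × 7% = 2054.11
Buyer bears: inland to port 143.16 + export clearance 334.56 + origin terminal 877.07 + freight 2919.83 + insurance 139.75 + destination terminal 1190.26 + brokerage 360.77 + delivery 1958.78 + duty 2054.11 = 9978.29
Landed cost = invoice 24930.00 + 9978.29 = 34908.29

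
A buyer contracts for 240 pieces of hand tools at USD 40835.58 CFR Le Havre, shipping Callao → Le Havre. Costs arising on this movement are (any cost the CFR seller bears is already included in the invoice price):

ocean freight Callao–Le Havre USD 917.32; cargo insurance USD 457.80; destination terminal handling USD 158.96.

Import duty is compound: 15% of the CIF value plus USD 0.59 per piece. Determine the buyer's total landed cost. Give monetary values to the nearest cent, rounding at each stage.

CFR: the seller pays costs through ocean freight to the destination port, but not insurance.
Already in the invoice (seller's account under CFR): freight — exclude.
CIF value = CFR price + insurance = 40835.58 + 457.80 = 41293.38
Ad valorem component: 41293.38 × 15% = 6194.01
Specific component: 240 × 0.59 = 141.60
Import duty = 6194.01 + 141.60 = 6335.61
Buyer bears: insurance 457.80 + destination terminal 158.96 + duty 6335.61 = 6952.37
Landed cost = invoice 40835.58 + 6952.37 = 47787.95

Total landed cost: USD 47787.95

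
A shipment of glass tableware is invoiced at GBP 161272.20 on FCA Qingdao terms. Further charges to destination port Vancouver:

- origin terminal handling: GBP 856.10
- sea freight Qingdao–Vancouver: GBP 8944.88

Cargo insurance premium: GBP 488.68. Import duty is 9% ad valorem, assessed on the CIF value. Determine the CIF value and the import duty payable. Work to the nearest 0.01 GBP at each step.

CIF value: GBP 171561.86; import duty: GBP 15440.57

CIF = FCA price + pre-shipment costs + freight + insurance
CIF = 161272.20 + 856.10 + 8944.88 + 488.68 = 171561.86
Import duty = 171561.86 × 9% = 15440.57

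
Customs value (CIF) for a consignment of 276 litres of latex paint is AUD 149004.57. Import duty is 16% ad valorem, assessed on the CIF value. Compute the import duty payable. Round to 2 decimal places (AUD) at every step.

Import duty = 149004.57 × 16% = 23840.73

Import duty: AUD 23840.73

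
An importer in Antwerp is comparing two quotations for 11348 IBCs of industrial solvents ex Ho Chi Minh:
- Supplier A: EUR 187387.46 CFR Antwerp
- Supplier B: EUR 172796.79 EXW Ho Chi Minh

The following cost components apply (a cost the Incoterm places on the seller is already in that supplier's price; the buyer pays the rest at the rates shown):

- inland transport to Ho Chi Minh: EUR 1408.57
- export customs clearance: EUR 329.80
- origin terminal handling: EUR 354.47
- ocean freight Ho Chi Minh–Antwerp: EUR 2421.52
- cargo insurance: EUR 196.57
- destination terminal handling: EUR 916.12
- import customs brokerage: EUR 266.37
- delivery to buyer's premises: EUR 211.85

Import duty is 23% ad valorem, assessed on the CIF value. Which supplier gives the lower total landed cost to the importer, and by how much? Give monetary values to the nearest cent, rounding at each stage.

Supplier A (CFR):
CIF value = CFR price + insurance = 187387.46 + 196.57 = 187584.03
Import duty = 187584.03 × 23% = 43144.33
Buyer bears (A): 196.57 + 916.12 + 266.37 + 211.85 = 1590.91
Landed cost (A) = invoice 187387.46 + 1590.91 + duty 43144.33 = 232122.70
Supplier B (EXW):
CIF value = EXW price + inland to port + export clearance + origin terminal + freight + insurance = 172796.79 + 1408.57 + 329.80 + 354.47 + 2421.52 + 196.57 = 177507.72
Import duty = 177507.72 × 23% = 40826.78
Buyer bears (B): 1408.57 + 329.80 + 354.47 + 2421.52 + 196.57 + 916.12 + 266.37 + 211.85 = 6105.27
Landed cost (B) = invoice 172796.79 + 6105.27 + duty 40826.78 = 219728.84
Difference = |232122.70 − 219728.84| = 12393.86

Supplier B is cheaper by EUR 12393.86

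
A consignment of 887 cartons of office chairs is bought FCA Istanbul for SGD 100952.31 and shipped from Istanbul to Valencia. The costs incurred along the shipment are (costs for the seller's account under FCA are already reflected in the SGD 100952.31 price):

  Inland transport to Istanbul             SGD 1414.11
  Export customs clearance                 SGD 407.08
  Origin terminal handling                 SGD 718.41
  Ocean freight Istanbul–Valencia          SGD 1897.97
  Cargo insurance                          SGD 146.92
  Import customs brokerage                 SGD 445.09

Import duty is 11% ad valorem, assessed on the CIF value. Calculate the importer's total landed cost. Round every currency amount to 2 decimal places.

FCA: the seller delivers export-cleared goods to the carrier; the buyer bears costs from that point.
Already in the invoice (seller's account under FCA): inland to port, export clearance — exclude.
CIF value = FCA price + origin terminal + freight + insurance = 100952.31 + 718.41 + 1897.97 + 146.92 = 103715.61
Import duty = 103715.61 × 11% = 11408.72
Buyer bears: origin terminal 718.41 + freight 1897.97 + insurance 146.92 + brokerage 445.09 + duty 11408.72 = 14617.11
Landed cost = invoice 100952.31 + 14617.11 = 115569.42

Total landed cost: SGD 115569.42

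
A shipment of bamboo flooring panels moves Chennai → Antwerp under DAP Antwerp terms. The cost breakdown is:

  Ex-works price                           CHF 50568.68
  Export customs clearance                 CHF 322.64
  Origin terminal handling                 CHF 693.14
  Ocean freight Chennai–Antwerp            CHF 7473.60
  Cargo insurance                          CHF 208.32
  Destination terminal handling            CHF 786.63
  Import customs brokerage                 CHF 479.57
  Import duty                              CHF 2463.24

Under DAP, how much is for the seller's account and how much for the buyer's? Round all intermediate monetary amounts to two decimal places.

DAP: the seller bears all costs to the named destination except import duty and clearance.
Seller's account: goods 50568.68 + export clearance 322.64 + origin terminal 693.14 + freight 7473.60 + insurance 208.32 + destination terminal 786.63 = 60053.01
Buyer's account: brokerage 479.57 + duty 2463.24 = 2942.81

Seller: CHF 60053.01; buyer: CHF 2942.81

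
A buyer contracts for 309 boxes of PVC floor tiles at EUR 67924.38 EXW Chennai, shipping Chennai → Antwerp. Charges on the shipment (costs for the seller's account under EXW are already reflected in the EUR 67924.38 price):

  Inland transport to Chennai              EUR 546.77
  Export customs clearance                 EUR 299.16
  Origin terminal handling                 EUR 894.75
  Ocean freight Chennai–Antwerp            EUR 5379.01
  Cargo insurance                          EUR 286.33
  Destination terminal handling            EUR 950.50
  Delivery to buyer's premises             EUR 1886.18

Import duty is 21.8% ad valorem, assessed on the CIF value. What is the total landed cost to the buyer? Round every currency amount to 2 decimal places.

Total landed cost: EUR 94589.11

EXW: the seller makes goods available at their premises; the buyer bears all onward costs.
CIF value = EXW price + inland to port + export clearance + origin terminal + freight + insurance = 67924.38 + 546.77 + 299.16 + 894.75 + 5379.01 + 286.33 = 75330.40
Import duty = 75330.40 × 21.8% = 16422.03
Buyer bears: inland to port 546.77 + export clearance 299.16 + origin terminal 894.75 + freight 5379.01 + insurance 286.33 + destination terminal 950.50 + delivery 1886.18 + duty 16422.03 = 26664.73
Landed cost = invoice 67924.38 + 26664.73 = 94589.11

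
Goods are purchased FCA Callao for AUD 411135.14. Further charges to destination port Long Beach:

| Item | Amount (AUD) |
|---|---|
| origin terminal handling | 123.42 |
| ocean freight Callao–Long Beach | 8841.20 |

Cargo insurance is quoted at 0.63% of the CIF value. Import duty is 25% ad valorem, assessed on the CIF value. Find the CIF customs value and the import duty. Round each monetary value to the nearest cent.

Let C be the CIF value. C = FCA price + pre-shipment costs + freight + 0.63% × C
C − 0.63% × C = 411135.14 + 123.42 + 8841.20
0.9937 × C = 420099.76
C = 420099.76 / 0.9937 = 422763.17
Insurance premium = 0.63% × 422763.17 = 2663.41
Import duty = 422763.17 × 25% = 105690.79

CIF value: AUD 422763.17; import duty: AUD 105690.79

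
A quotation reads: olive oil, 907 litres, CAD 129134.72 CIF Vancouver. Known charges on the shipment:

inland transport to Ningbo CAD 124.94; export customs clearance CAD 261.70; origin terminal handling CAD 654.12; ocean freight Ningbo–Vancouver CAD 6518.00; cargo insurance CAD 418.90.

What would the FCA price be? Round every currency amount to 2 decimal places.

FCA price: CAD 121543.70

Not relevant to the conversion: export clearance, inland to port — on the seller under both CIF and FCA; already in the CIF price and stays in the FCA price.
From CIF to FCA, the seller no longer bears: origin terminal, freight, insurance.
FCA price = 129134.72 − 654.12 − 6518.00 − 418.90 = 121543.70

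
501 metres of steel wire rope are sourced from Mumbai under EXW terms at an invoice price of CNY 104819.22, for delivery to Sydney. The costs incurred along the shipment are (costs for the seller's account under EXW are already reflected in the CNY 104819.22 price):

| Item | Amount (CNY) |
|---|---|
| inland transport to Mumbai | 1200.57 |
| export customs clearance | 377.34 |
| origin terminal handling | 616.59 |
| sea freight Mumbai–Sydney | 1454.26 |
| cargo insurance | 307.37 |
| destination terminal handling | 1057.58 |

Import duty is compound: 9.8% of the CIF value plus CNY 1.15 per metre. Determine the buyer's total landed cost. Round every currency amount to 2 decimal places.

Total landed cost: CNY 121069.06

EXW: the seller makes goods available at their premises; the buyer bears all onward costs.
CIF value = EXW price + inland to port + export clearance + origin terminal + freight + insurance = 104819.22 + 1200.57 + 377.34 + 616.59 + 1454.26 + 307.37 = 108775.35
Ad valorem component: 108775.35 × 9.8% = 10659.98
Specific component: 501 × 1.15 = 576.15
Import duty = 10659.98 + 576.15 = 11236.13
Buyer bears: inland to port 1200.57 + export clearance 377.34 + origin terminal 616.59 + freight 1454.26 + insurance 307.37 + destination terminal 1057.58 + duty 11236.13 = 16249.84
Landed cost = invoice 104819.22 + 16249.84 = 121069.06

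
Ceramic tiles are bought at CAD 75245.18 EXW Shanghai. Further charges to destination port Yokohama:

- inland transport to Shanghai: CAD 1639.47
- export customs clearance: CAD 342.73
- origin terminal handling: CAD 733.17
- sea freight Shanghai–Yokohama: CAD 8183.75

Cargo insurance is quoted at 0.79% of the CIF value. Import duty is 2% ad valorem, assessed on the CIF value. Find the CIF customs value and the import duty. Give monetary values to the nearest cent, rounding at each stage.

CIF value: CAD 86830.26; import duty: CAD 1736.61

Let C be the CIF value. C = EXW price + pre-shipment costs + freight + 0.79% × C
C − 0.79% × C = 75245.18 + 1639.47 + 342.73 + 733.17 + 8183.75
0.9921 × C = 86144.30
C = 86144.30 / 0.9921 = 86830.26
Insurance premium = 0.79% × 86830.26 = 685.96
Import duty = 86830.26 × 2% = 1736.61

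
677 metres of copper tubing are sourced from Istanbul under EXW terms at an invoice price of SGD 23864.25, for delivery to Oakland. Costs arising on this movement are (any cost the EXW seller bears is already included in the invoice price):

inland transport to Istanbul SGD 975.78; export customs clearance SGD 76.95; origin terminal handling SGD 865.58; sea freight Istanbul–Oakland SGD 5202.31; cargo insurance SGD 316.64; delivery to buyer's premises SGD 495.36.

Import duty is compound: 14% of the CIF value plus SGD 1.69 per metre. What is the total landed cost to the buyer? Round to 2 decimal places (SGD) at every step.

Total landed cost: SGD 37323.21

EXW: the seller makes goods available at their premises; the buyer bears all onward costs.
CIF value = EXW price + inland to port + export clearance + origin terminal + freight + insurance = 23864.25 + 975.78 + 76.95 + 865.58 + 5202.31 + 316.64 = 31301.51
Ad valorem component: 31301.51 × 14% = 4382.21
Specific component: 677 × 1.69 = 1144.13
Import duty = 4382.21 + 1144.13 = 5526.34
Buyer bears: inland to port 975.78 + export clearance 76.95 + origin terminal 865.58 + freight 5202.31 + insurance 316.64 + delivery 495.36 + duty 5526.34 = 13458.96
Landed cost = invoice 23864.25 + 13458.96 = 37323.21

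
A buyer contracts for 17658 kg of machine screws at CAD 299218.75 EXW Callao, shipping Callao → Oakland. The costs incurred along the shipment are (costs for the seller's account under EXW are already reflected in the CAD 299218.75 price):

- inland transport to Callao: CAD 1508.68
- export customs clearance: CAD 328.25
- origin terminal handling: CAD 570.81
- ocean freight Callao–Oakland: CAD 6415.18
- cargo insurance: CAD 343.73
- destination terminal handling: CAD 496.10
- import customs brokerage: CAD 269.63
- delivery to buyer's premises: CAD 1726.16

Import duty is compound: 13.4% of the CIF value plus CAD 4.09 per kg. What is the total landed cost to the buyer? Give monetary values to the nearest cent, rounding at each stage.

EXW: the seller makes goods available at their premises; the buyer bears all onward costs.
CIF value = EXW price + inland to port + export clearance + origin terminal + freight + insurance = 299218.75 + 1508.68 + 328.25 + 570.81 + 6415.18 + 343.73 = 308385.40
Ad valorem component: 308385.40 × 13.4% = 41323.64
Specific component: 17658 × 4.09 = 72221.22
Import duty = 41323.64 + 72221.22 = 113544.86
Buyer bears: inland to port 1508.68 + export clearance 328.25 + origin terminal 570.81 + freight 6415.18 + insurance 343.73 + destination terminal 496.10 + brokerage 269.63 + delivery 1726.16 + duty 113544.86 = 125203.40
Landed cost = invoice 299218.75 + 125203.40 = 424422.15

Total landed cost: CAD 424422.15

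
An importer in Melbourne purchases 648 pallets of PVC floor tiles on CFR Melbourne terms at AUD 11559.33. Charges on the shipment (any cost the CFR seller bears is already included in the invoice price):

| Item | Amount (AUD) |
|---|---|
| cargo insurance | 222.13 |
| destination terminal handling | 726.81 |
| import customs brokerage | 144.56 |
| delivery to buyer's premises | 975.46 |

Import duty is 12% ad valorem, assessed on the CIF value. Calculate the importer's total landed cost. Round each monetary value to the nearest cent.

CFR: the seller pays costs through ocean freight to the destination port, but not insurance.
CIF value = CFR price + insurance = 11559.33 + 222.13 = 11781.46
Import duty = 11781.46 × 12% = 1413.78
Buyer bears: insurance 222.13 + destination terminal 726.81 + brokerage 144.56 + delivery 975.46 + duty 1413.78 = 3482.74
Landed cost = invoice 11559.33 + 3482.74 = 15042.07

Total landed cost: AUD 15042.07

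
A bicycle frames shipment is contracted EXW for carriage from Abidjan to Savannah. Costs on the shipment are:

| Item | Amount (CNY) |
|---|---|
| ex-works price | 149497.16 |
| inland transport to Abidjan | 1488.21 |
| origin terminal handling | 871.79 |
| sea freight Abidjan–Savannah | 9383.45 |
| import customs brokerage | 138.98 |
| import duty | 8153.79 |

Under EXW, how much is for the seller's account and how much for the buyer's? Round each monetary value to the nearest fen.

EXW: the seller makes goods available at their premises; the buyer bears all onward costs.
Seller's account: goods 149497.16 = 149497.16
Buyer's account: inland to port 1488.21 + origin terminal 871.79 + freight 9383.45 + brokerage 138.98 + duty 8153.79 = 20036.22

Seller: CNY 149497.16; buyer: CNY 20036.22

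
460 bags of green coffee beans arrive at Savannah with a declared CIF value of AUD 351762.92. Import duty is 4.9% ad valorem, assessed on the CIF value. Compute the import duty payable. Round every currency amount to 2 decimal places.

Import duty = 351762.92 × 4.9% = 17236.38

Import duty: AUD 17236.38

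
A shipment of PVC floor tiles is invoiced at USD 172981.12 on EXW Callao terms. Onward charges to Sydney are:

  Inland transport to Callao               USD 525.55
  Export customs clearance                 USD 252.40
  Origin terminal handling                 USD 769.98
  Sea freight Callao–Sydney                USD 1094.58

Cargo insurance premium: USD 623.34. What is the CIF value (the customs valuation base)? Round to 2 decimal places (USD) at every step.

CIF = EXW price + pre-shipment costs + freight + insurance
CIF = 172981.12 + 525.55 + 252.40 + 769.98 + 1094.58 + 623.34 = 176246.97

CIF value: USD 176246.97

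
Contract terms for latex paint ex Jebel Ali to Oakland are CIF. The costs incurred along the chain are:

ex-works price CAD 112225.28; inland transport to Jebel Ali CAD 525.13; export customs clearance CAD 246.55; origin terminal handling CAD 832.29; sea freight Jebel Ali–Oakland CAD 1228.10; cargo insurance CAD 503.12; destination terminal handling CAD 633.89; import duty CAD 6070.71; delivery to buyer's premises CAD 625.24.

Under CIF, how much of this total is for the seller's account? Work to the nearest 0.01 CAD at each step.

CIF: the seller pays costs through ocean freight and marine insurance to the destination port.
Seller's account: goods 112225.28 + inland to port 525.13 + export clearance 246.55 + origin terminal 832.29 + freight 1228.10 + insurance 503.12 = 115560.47
Buyer's account: destination terminal 633.89 + duty 6070.71 + delivery 625.24 = 7329.84

Seller's account: CAD 115560.47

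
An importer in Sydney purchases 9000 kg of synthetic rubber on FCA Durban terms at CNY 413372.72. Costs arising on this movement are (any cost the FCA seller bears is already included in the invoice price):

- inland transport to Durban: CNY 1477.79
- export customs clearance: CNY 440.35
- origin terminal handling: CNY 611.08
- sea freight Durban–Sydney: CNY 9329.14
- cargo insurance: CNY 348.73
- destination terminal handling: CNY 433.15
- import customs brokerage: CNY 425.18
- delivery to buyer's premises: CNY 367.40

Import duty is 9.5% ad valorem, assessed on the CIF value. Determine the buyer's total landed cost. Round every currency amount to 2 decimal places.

FCA: the seller delivers export-cleared goods to the carrier; the buyer bears costs from that point.
Already in the invoice (seller's account under FCA): inland to port, export clearance — exclude.
CIF value = FCA price + origin terminal + freight + insurance = 413372.72 + 611.08 + 9329.14 + 348.73 = 423661.67
Import duty = 423661.67 × 9.5% = 40247.86
Buyer bears: origin terminal 611.08 + freight 9329.14 + insurance 348.73 + destination terminal 433.15 + brokerage 425.18 + delivery 367.40 + duty 40247.86 = 51762.54
Landed cost = invoice 413372.72 + 51762.54 = 465135.26

Total landed cost: CNY 465135.26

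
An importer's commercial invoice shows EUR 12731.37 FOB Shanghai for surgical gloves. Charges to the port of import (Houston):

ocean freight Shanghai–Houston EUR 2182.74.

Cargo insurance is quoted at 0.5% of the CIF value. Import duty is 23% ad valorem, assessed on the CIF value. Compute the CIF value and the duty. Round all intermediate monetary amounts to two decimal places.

CIF value: EUR 14989.06; import duty: EUR 3447.48

Let C be the CIF value. C = FOB price + freight + 0.5% × C
C − 0.5% × C = 12731.37 + 2182.74
0.995 × C = 14914.11
C = 14914.11 / 0.995 = 14989.06
Insurance premium = 0.5% × 14989.06 = 74.95
Import duty = 14989.06 × 23% = 3447.48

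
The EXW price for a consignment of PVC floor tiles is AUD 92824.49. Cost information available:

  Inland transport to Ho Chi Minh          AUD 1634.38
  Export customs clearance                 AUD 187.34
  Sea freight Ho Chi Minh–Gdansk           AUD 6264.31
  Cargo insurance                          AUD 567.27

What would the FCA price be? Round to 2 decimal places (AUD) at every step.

Not relevant to the conversion: insurance, freight — on the buyer under both terms; not part of either seller's price.
From EXW to FCA, the seller additionally bears: inland to port, export clearance.
FCA price = 92824.49 + 1634.38 + 187.34 = 94646.21

FCA price: AUD 94646.21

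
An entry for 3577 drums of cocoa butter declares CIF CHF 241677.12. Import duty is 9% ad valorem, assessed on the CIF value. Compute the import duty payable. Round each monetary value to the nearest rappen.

Import duty = 241677.12 × 9% = 21750.94

Import duty: CHF 21750.94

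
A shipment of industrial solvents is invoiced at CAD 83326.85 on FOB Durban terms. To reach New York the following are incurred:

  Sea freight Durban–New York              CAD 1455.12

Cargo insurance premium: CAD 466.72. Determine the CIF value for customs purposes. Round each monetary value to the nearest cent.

CIF value: CAD 85248.69

CIF = FOB price + freight + insurance
CIF = 83326.85 + 1455.12 + 466.72 = 85248.69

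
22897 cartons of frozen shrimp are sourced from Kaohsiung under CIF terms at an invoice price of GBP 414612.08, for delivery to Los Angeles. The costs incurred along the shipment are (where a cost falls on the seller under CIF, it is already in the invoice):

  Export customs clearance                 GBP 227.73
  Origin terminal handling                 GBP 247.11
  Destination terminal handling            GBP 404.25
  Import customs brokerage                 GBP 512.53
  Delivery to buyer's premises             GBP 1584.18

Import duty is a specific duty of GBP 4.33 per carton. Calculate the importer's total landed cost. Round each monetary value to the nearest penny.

CIF: the seller pays costs through ocean freight and marine insurance to the destination port.
Already in the invoice (seller's account under CIF): export clearance, origin terminal — exclude.
The CIF price already equals the CIF value: 414612.08
Import duty = 22897 × 4.33 = 99144.01
Buyer bears: destination terminal 404.25 + brokerage 512.53 + delivery 1584.18 + duty 99144.01 = 101644.97
Landed cost = invoice 414612.08 + 101644.97 = 516257.05

Total landed cost: GBP 516257.05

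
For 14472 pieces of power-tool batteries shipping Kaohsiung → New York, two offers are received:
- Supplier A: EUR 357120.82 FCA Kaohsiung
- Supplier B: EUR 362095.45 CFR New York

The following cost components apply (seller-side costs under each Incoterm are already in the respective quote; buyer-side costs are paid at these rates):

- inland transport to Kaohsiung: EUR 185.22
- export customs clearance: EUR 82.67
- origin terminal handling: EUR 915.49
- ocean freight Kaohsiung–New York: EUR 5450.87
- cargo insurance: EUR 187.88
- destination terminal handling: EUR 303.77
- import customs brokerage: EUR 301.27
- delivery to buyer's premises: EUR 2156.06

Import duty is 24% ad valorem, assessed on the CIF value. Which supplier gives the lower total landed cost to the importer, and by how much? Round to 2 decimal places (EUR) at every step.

Supplier B is cheaper by EUR 1725.74

Supplier A (FCA):
CIF value = FCA price + origin terminal + freight + insurance = 357120.82 + 915.49 + 5450.87 + 187.88 = 363675.06
Import duty = 363675.06 × 24% = 87282.01
Buyer bears (A): 915.49 + 5450.87 + 187.88 + 303.77 + 301.27 + 2156.06 = 9315.34
Landed cost (A) = invoice 357120.82 + 9315.34 + duty 87282.01 = 453718.17
Supplier B (CFR):
CIF value = CFR price + insurance = 362095.45 + 187.88 = 362283.33
Import duty = 362283.33 × 24% = 86948.00
Buyer bears (B): 187.88 + 303.77 + 301.27 + 2156.06 = 2948.98
Landed cost (B) = invoice 362095.45 + 2948.98 + duty 86948.00 = 451992.43
Difference = |453718.17 − 451992.43| = 1725.74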